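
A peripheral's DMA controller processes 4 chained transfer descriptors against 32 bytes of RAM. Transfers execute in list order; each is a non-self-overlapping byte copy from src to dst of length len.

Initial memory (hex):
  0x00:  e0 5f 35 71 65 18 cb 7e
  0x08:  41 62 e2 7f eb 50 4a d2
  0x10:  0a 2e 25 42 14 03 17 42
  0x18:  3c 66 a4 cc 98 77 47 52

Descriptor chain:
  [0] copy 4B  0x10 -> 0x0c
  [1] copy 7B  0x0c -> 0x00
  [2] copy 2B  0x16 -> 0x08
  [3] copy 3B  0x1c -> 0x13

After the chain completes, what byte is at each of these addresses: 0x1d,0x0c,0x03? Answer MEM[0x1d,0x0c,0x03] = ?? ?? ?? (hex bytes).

MEM[0x1d,0x0c,0x03] = 77 0a 42

D0: mem[0x0c..0x0f] <- [0a 2e 25 42]
D1: mem[0x00..0x06] <- [0a 2e 25 42 0a 2e 25]
D2: mem[0x08..0x09] <- [17 42]
D3: mem[0x13..0x15] <- [98 77 47]
query mem[0x1d]=0x77, mem[0x0c]=0x0a, mem[0x03]=0x42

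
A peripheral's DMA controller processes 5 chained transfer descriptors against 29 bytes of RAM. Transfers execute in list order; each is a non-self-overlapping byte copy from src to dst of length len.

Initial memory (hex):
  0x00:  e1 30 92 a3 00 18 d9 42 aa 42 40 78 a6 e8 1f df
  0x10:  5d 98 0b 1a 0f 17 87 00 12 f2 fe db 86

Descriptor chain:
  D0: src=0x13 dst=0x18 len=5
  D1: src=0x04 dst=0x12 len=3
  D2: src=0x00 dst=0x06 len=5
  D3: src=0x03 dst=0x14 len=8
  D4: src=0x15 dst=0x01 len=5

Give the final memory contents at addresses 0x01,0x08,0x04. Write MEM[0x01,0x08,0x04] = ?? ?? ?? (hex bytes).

MEM[0x01,0x08,0x04] = 00 92 30

#0 dst[0x18+5] := {0x1a,0x0f,0x17,0x87,0x00}
#1 dst[0x12+3] := {0x00,0x18,0xd9}
#2 dst[0x06+5] := {0xe1,0x30,0x92,0xa3,0x00}
#3 dst[0x14+8] := {0xa3,0x00,0x18,0xe1,0x30,0x92,0xa3,0x00}
#4 dst[0x01+5] := {0x00,0x18,0xe1,0x30,0x92}
query mem[0x01]=0x00, mem[0x08]=0x92, mem[0x04]=0x30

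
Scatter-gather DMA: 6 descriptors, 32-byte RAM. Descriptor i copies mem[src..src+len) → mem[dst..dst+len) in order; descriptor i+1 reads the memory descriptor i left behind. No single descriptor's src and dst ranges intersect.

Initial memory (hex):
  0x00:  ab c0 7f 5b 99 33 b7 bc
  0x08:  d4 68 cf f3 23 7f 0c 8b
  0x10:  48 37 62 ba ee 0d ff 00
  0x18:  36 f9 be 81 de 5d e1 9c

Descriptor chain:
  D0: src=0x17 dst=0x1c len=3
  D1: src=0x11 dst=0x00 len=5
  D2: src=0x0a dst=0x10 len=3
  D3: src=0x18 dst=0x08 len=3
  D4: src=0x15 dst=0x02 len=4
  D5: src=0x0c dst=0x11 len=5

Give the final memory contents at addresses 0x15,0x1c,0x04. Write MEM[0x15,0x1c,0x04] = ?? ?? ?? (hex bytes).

MEM[0x15,0x1c,0x04] = cf 00 00

[0] 0x17->0x1c len=3 : 00 36 f9
[1] 0x11->0x00 len=5 : 37 62 ba ee 0d
[2] 0x0a->0x10 len=3 : cf f3 23
[3] 0x18->0x08 len=3 : 36 f9 be
[4] 0x15->0x02 len=4 : 0d ff 00 36
[5] 0x0c->0x11 len=5 : 23 7f 0c 8b cf
query mem[0x15]=0xcf, mem[0x1c]=0x00, mem[0x04]=0x00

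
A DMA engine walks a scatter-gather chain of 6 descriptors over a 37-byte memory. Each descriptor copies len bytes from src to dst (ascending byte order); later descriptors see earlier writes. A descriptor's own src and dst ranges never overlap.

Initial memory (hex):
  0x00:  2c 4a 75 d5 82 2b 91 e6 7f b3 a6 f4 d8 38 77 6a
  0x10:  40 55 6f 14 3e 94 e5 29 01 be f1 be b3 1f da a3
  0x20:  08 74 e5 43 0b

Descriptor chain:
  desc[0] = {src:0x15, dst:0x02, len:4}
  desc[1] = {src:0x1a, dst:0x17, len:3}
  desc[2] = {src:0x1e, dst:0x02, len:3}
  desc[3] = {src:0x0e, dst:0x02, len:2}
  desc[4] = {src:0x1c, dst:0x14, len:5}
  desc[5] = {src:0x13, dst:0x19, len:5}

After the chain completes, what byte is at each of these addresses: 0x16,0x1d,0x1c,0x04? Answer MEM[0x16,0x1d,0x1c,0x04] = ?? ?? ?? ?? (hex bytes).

MEM[0x16,0x1d,0x1c,0x04] = da a3 da 08

  after D0: wrote 4B at 0x02 = 94e52901
  after D1: wrote 3B at 0x17 = f1beb3
  after D2: wrote 3B at 0x02 = daa308
  after D3: wrote 2B at 0x02 = 776a
  after D4: wrote 5B at 0x14 = b31fdaa308
  after D5: wrote 5B at 0x19 = 14b31fdaa3
query mem[0x16]=0xda, mem[0x1d]=0xa3, mem[0x1c]=0xda, mem[0x04]=0x08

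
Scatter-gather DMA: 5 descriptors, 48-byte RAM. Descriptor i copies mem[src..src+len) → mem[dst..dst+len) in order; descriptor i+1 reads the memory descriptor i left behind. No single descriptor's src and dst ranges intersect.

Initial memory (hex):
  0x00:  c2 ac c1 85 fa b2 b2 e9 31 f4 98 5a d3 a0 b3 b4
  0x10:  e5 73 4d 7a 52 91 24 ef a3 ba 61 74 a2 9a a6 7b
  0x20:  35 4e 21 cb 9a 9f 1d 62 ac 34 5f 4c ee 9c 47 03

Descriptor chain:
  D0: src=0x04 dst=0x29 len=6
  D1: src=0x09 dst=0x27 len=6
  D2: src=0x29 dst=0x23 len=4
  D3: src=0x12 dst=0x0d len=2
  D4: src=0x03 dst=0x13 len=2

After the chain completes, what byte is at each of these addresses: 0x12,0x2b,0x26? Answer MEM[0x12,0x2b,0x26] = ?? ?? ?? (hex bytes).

#0 dst[0x29+6] := {0xfa,0xb2,0xb2,0xe9,0x31,0xf4}
#1 dst[0x27+6] := {0xf4,0x98,0x5a,0xd3,0xa0,0xb3}
#2 dst[0x23+4] := {0x5a,0xd3,0xa0,0xb3}
#3 dst[0x0d+2] := {0x4d,0x7a}
#4 dst[0x13+2] := {0x85,0xfa}
query mem[0x12]=0x4d, mem[0x2b]=0xa0, mem[0x26]=0xb3

MEM[0x12,0x2b,0x26] = 4d a0 b3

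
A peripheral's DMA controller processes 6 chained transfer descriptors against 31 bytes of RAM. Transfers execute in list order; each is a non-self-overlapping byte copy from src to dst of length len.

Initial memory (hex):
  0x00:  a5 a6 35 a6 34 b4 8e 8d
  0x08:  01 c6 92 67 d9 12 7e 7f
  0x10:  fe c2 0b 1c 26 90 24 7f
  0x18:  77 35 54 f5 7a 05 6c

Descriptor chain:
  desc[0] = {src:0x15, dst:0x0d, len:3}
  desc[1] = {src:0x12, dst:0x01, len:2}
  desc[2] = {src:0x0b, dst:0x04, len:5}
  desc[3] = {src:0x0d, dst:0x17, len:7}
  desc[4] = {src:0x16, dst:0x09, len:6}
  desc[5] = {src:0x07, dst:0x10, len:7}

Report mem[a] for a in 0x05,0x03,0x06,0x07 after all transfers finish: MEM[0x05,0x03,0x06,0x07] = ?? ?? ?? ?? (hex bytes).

MEM[0x05,0x03,0x06,0x07] = d9 a6 90 24

[0] 0x15->0x0d len=3 : 90 24 7f
[1] 0x12->0x01 len=2 : 0b 1c
[2] 0x0b->0x04 len=5 : 67 d9 90 24 7f
[3] 0x0d->0x17 len=7 : 90 24 7f fe c2 0b 1c
[4] 0x16->0x09 len=6 : 24 90 24 7f fe c2
[5] 0x07->0x10 len=7 : 24 7f 24 90 24 7f fe
query mem[0x05]=0xd9, mem[0x03]=0xa6, mem[0x06]=0x90, mem[0x07]=0x24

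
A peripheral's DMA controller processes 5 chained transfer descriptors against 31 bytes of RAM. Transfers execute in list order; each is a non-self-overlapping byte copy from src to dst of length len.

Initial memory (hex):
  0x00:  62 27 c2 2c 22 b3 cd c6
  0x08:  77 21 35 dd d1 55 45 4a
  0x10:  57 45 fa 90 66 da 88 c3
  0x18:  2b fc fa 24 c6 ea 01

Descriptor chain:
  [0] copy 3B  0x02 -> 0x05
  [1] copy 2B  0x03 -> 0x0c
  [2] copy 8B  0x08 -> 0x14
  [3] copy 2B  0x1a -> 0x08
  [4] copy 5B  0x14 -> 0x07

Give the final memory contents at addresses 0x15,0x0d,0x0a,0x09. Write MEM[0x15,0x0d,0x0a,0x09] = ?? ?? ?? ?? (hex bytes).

MEM[0x15,0x0d,0x0a,0x09] = 21 22 dd 35

[0] 0x02->0x05 len=3 : c2 2c 22
[1] 0x03->0x0c len=2 : 2c 22
[2] 0x08->0x14 len=8 : 77 21 35 dd 2c 22 45 4a
[3] 0x1a->0x08 len=2 : 45 4a
[4] 0x14->0x07 len=5 : 77 21 35 dd 2c
query mem[0x15]=0x21, mem[0x0d]=0x22, mem[0x0a]=0xdd, mem[0x09]=0x35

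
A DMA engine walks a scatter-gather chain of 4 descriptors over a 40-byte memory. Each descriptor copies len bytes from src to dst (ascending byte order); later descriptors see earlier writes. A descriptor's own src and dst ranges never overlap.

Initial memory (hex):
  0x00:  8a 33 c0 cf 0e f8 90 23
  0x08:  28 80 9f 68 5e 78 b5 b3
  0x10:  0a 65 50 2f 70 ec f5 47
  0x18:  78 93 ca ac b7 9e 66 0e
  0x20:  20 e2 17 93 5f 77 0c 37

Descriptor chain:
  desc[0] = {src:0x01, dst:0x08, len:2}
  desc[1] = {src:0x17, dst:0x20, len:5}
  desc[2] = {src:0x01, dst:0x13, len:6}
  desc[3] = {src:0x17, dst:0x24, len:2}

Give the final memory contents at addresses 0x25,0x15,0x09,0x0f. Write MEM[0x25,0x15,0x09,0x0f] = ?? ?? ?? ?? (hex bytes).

D0: mem[0x08..0x09] <- [33 c0]
D1: mem[0x20..0x24] <- [47 78 93 ca ac]
D2: mem[0x13..0x18] <- [33 c0 cf 0e f8 90]
D3: mem[0x24..0x25] <- [f8 90]
query mem[0x25]=0x90, mem[0x15]=0xcf, mem[0x09]=0xc0, mem[0x0f]=0xb3

MEM[0x25,0x15,0x09,0x0f] = 90 cf c0 b3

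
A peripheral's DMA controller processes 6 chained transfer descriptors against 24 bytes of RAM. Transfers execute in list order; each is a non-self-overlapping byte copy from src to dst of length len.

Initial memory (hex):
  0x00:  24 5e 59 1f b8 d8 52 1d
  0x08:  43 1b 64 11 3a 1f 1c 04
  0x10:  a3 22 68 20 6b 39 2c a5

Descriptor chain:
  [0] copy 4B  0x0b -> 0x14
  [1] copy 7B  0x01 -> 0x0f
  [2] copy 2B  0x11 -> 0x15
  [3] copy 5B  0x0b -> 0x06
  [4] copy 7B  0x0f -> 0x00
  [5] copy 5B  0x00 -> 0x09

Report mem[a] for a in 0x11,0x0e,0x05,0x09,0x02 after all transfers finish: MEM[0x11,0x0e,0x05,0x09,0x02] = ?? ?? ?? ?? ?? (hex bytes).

#0 dst[0x14+4] := {0x11,0x3a,0x1f,0x1c}
#1 dst[0x0f+7] := {0x5e,0x59,0x1f,0xb8,0xd8,0x52,0x1d}
#2 dst[0x15+2] := {0x1f,0xb8}
#3 dst[0x06+5] := {0x11,0x3a,0x1f,0x1c,0x5e}
#4 dst[0x00+7] := {0x5e,0x59,0x1f,0xb8,0xd8,0x52,0x1f}
#5 dst[0x09+5] := {0x5e,0x59,0x1f,0xb8,0xd8}
query mem[0x11]=0x1f, mem[0x0e]=0x1c, mem[0x05]=0x52, mem[0x09]=0x5e, mem[0x02]=0x1f

MEM[0x11,0x0e,0x05,0x09,0x02] = 1f 1c 52 5e 1f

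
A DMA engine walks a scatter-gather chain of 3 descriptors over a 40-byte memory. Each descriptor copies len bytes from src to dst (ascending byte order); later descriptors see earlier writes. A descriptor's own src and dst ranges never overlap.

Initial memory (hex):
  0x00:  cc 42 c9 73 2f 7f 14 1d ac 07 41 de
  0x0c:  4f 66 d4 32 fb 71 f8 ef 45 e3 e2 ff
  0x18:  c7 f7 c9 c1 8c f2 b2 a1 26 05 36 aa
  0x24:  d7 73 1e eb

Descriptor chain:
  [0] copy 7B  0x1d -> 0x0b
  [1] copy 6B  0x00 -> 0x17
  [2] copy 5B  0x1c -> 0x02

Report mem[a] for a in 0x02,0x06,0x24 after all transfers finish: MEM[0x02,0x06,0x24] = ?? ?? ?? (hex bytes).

MEM[0x02,0x06,0x24] = 7f 26 d7

#0 dst[0x0b+7] := {0xf2,0xb2,0xa1,0x26,0x05,0x36,0xaa}
#1 dst[0x17+6] := {0xcc,0x42,0xc9,0x73,0x2f,0x7f}
#2 dst[0x02+5] := {0x7f,0xf2,0xb2,0xa1,0x26}
query mem[0x02]=0x7f, mem[0x06]=0x26, mem[0x24]=0xd7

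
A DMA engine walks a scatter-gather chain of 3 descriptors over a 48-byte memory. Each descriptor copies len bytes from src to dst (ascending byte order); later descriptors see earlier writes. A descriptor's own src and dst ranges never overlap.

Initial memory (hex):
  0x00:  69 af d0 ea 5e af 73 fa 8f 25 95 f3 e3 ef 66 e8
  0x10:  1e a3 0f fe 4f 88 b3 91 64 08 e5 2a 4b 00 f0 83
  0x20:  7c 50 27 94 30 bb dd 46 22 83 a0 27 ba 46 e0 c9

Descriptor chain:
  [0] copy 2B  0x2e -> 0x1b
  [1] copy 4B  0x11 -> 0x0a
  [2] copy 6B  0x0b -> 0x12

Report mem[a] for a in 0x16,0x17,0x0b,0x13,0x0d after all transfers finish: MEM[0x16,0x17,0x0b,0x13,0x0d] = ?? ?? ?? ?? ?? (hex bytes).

MEM[0x16,0x17,0x0b,0x13,0x0d] = e8 1e 0f fe 4f

#0 dst[0x1b+2] := {0xe0,0xc9}
#1 dst[0x0a+4] := {0xa3,0x0f,0xfe,0x4f}
#2 dst[0x12+6] := {0x0f,0xfe,0x4f,0x66,0xe8,0x1e}
query mem[0x16]=0xe8, mem[0x17]=0x1e, mem[0x0b]=0x0f, mem[0x13]=0xfe, mem[0x0d]=0x4f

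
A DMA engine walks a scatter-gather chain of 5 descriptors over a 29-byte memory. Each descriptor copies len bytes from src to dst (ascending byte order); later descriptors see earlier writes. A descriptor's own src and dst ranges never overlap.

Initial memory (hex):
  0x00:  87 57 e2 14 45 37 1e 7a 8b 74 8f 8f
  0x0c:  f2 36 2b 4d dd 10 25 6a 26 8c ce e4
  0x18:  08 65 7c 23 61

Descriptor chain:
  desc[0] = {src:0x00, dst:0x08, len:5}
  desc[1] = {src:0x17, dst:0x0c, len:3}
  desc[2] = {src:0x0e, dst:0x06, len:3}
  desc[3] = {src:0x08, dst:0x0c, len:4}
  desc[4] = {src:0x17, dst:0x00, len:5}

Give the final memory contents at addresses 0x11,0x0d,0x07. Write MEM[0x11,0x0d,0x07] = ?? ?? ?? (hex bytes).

  after D0: wrote 5B at 0x08 = 8757e21445
  after D1: wrote 3B at 0x0c = e40865
  after D2: wrote 3B at 0x06 = 654ddd
  after D3: wrote 4B at 0x0c = dd57e214
  after D4: wrote 5B at 0x00 = e408657c23
query mem[0x11]=0x10, mem[0x0d]=0x57, mem[0x07]=0x4d

MEM[0x11,0x0d,0x07] = 10 57 4d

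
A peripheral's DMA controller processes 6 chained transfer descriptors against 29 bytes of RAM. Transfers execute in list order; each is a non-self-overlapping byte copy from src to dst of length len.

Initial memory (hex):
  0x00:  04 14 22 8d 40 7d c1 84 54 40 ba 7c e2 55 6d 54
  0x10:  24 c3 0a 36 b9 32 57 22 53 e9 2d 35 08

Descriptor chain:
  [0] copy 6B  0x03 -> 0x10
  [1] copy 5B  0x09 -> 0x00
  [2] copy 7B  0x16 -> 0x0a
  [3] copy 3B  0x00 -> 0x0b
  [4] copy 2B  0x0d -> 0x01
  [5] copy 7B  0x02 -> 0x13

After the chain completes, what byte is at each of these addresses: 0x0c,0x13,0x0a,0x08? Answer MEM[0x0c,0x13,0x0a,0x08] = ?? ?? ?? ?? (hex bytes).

MEM[0x0c,0x13,0x0a,0x08] = ba 2d 57 54

  after D0: wrote 6B at 0x10 = 8d407dc18454
  after D1: wrote 5B at 0x00 = 40ba7ce255
  after D2: wrote 7B at 0x0a = 572253e92d3508
  after D3: wrote 3B at 0x0b = 40ba7c
  after D4: wrote 2B at 0x01 = 7c2d
  after D5: wrote 7B at 0x13 = 2de2557dc18454
query mem[0x0c]=0xba, mem[0x13]=0x2d, mem[0x0a]=0x57, mem[0x08]=0x54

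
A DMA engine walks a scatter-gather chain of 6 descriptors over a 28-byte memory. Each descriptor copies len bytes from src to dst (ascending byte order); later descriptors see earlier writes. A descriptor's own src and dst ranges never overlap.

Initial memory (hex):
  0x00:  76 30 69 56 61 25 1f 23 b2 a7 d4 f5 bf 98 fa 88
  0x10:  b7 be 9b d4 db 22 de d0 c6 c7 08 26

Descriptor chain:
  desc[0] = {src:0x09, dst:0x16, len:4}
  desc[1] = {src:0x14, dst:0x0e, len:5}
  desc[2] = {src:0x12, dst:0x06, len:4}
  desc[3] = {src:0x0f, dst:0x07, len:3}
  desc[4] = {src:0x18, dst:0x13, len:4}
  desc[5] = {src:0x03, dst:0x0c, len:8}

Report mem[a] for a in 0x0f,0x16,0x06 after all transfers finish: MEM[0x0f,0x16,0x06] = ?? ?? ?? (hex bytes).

MEM[0x0f,0x16,0x06] = f5 26 f5

D0: mem[0x16..0x19] <- [a7 d4 f5 bf]
D1: mem[0x0e..0x12] <- [db 22 a7 d4 f5]
D2: mem[0x06..0x09] <- [f5 d4 db 22]
D3: mem[0x07..0x09] <- [22 a7 d4]
D4: mem[0x13..0x16] <- [f5 bf 08 26]
D5: mem[0x0c..0x13] <- [56 61 25 f5 22 a7 d4 d4]
query mem[0x0f]=0xf5, mem[0x16]=0x26, mem[0x06]=0xf5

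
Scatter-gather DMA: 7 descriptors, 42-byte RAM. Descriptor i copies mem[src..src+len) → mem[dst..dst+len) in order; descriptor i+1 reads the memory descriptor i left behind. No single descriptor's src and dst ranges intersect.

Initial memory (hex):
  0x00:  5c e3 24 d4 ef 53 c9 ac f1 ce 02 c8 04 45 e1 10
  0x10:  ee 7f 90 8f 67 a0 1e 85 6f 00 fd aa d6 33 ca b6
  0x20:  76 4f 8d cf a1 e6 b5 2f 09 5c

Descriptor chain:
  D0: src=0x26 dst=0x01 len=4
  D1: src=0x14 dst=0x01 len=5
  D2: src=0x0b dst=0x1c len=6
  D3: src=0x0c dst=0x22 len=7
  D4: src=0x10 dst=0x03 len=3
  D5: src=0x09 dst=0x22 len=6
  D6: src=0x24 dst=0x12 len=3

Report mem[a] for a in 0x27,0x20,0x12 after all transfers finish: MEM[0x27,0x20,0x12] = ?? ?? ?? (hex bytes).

MEM[0x27,0x20,0x12] = e1 10 c8

[0] 0x26->0x01 len=4 : b5 2f 09 5c
[1] 0x14->0x01 len=5 : 67 a0 1e 85 6f
[2] 0x0b->0x1c len=6 : c8 04 45 e1 10 ee
[3] 0x0c->0x22 len=7 : 04 45 e1 10 ee 7f 90
[4] 0x10->0x03 len=3 : ee 7f 90
[5] 0x09->0x22 len=6 : ce 02 c8 04 45 e1
[6] 0x24->0x12 len=3 : c8 04 45
query mem[0x27]=0xe1, mem[0x20]=0x10, mem[0x12]=0xc8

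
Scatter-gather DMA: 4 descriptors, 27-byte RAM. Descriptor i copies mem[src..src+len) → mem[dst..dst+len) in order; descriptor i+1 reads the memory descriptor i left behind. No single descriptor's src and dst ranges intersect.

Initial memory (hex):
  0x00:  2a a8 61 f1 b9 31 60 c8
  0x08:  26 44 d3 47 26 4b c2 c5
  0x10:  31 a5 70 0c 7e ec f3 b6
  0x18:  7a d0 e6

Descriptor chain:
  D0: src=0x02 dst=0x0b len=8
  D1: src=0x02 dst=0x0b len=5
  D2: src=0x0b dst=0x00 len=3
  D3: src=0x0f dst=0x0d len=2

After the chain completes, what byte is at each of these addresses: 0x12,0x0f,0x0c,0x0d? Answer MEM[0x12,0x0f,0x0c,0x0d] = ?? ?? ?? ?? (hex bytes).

#0 dst[0x0b+8] := {0x61,0xf1,0xb9,0x31,0x60,0xc8,0x26,0x44}
#1 dst[0x0b+5] := {0x61,0xf1,0xb9,0x31,0x60}
#2 dst[0x00+3] := {0x61,0xf1,0xb9}
#3 dst[0x0d+2] := {0x60,0xc8}
query mem[0x12]=0x44, mem[0x0f]=0x60, mem[0x0c]=0xf1, mem[0x0d]=0x60

MEM[0x12,0x0f,0x0c,0x0d] = 44 60 f1 60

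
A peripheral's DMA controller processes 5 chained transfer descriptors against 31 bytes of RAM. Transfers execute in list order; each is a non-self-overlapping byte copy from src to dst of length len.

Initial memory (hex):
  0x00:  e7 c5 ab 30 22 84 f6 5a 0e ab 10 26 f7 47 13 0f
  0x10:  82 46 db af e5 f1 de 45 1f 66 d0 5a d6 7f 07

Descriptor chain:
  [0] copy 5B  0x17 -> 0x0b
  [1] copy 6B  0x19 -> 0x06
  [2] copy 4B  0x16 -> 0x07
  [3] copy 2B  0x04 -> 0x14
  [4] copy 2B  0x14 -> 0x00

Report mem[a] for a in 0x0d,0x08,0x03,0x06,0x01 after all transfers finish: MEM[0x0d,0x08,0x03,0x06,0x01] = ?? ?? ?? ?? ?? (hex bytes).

MEM[0x0d,0x08,0x03,0x06,0x01] = 66 45 30 66 84

[0] 0x17->0x0b len=5 : 45 1f 66 d0 5a
[1] 0x19->0x06 len=6 : 66 d0 5a d6 7f 07
[2] 0x16->0x07 len=4 : de 45 1f 66
[3] 0x04->0x14 len=2 : 22 84
[4] 0x14->0x00 len=2 : 22 84
query mem[0x0d]=0x66, mem[0x08]=0x45, mem[0x03]=0x30, mem[0x06]=0x66, mem[0x01]=0x84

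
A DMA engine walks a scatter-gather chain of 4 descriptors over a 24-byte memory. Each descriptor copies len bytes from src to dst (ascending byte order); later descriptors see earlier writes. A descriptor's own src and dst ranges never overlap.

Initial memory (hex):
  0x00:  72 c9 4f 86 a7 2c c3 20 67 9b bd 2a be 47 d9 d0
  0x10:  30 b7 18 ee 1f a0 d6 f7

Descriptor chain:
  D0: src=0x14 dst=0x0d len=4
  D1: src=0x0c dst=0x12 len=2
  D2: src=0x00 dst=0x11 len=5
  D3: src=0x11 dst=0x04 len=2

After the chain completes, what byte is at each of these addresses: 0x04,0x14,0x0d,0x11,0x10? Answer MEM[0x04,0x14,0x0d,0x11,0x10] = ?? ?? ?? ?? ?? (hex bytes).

#0 dst[0x0d+4] := {0x1f,0xa0,0xd6,0xf7}
#1 dst[0x12+2] := {0xbe,0x1f}
#2 dst[0x11+5] := {0x72,0xc9,0x4f,0x86,0xa7}
#3 dst[0x04+2] := {0x72,0xc9}
query mem[0x04]=0x72, mem[0x14]=0x86, mem[0x0d]=0x1f, mem[0x11]=0x72, mem[0x10]=0xf7

MEM[0x04,0x14,0x0d,0x11,0x10] = 72 86 1f 72 f7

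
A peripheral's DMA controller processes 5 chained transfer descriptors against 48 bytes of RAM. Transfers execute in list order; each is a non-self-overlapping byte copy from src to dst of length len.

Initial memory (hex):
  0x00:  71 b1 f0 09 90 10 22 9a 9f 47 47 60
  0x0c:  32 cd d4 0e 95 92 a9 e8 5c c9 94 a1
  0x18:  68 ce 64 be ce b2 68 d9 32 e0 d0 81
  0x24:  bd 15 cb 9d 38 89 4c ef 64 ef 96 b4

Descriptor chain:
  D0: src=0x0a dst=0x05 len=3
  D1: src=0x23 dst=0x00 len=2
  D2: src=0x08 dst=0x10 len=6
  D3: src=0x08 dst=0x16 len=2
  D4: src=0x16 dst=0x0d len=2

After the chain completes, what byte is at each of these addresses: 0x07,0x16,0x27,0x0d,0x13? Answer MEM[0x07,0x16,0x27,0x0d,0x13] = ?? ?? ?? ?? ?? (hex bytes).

D0: mem[0x05..0x07] <- [47 60 32]
D1: mem[0x00..0x01] <- [81 bd]
D2: mem[0x10..0x15] <- [9f 47 47 60 32 cd]
D3: mem[0x16..0x17] <- [9f 47]
D4: mem[0x0d..0x0e] <- [9f 47]
query mem[0x07]=0x32, mem[0x16]=0x9f, mem[0x27]=0x9d, mem[0x0d]=0x9f, mem[0x13]=0x60

MEM[0x07,0x16,0x27,0x0d,0x13] = 32 9f 9d 9f 60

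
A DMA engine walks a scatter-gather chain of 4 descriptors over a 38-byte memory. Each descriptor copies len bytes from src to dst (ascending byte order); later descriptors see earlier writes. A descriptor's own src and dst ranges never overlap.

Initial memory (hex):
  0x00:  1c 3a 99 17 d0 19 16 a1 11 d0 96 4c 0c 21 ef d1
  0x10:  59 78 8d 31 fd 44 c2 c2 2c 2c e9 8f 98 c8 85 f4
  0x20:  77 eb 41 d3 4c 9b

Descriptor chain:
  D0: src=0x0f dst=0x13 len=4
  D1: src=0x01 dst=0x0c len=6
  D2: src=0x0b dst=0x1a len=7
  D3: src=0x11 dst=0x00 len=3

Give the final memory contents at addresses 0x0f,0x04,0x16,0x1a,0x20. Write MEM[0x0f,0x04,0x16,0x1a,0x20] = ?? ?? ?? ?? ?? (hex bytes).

  after D0: wrote 4B at 0x13 = d159788d
  after D1: wrote 6B at 0x0c = 3a9917d01916
  after D2: wrote 7B at 0x1a = 4c3a9917d01916
  after D3: wrote 3B at 0x00 = 168dd1
query mem[0x0f]=0xd0, mem[0x04]=0xd0, mem[0x16]=0x8d, mem[0x1a]=0x4c, mem[0x20]=0x16

MEM[0x0f,0x04,0x16,0x1a,0x20] = d0 d0 8d 4c 16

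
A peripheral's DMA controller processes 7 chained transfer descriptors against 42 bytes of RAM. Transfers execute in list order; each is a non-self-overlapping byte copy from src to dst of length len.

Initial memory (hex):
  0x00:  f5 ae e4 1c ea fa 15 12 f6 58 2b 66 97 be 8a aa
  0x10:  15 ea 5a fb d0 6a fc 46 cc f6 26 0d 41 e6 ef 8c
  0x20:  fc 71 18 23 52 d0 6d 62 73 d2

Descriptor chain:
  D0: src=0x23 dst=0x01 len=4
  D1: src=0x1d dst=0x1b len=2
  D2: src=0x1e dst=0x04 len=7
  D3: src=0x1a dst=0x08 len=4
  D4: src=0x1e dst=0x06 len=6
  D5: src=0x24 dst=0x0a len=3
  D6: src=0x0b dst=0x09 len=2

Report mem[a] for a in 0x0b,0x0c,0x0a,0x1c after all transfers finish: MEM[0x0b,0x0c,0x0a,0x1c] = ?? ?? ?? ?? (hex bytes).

  after D0: wrote 4B at 0x01 = 2352d06d
  after D1: wrote 2B at 0x1b = e6ef
  after D2: wrote 7B at 0x04 = ef8cfc71182352
  after D3: wrote 4B at 0x08 = 26e6efe6
  after D4: wrote 6B at 0x06 = ef8cfc711823
  after D5: wrote 3B at 0x0a = 52d06d
  after D6: wrote 2B at 0x09 = d06d
query mem[0x0b]=0xd0, mem[0x0c]=0x6d, mem[0x0a]=0x6d, mem[0x1c]=0xef

MEM[0x0b,0x0c,0x0a,0x1c] = d0 6d 6d ef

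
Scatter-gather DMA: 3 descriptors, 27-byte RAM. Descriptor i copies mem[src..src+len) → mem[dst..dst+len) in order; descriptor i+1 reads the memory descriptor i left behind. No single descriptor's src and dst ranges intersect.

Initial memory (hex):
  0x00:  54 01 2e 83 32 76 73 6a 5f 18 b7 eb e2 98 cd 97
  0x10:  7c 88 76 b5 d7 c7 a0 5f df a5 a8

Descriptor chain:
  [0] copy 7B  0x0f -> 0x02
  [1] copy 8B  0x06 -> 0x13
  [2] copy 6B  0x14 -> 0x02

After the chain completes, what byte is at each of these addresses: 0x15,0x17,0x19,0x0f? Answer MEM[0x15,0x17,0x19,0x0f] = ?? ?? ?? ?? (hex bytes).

MEM[0x15,0x17,0x19,0x0f] = c7 b7 e2 97

#0 dst[0x02+7] := {0x97,0x7c,0x88,0x76,0xb5,0xd7,0xc7}
#1 dst[0x13+8] := {0xb5,0xd7,0xc7,0x18,0xb7,0xeb,0xe2,0x98}
#2 dst[0x02+6] := {0xd7,0xc7,0x18,0xb7,0xeb,0xe2}
query mem[0x15]=0xc7, mem[0x17]=0xb7, mem[0x19]=0xe2, mem[0x0f]=0x97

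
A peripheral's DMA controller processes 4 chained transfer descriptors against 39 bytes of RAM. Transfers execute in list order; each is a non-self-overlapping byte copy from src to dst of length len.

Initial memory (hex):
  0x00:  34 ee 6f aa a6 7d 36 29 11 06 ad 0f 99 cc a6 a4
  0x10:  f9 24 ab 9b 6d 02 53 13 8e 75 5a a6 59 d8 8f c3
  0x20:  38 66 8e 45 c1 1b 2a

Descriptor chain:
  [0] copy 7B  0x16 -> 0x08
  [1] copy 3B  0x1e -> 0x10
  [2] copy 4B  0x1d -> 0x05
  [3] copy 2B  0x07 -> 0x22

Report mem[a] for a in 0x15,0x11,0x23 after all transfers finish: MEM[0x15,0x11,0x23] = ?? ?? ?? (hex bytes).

MEM[0x15,0x11,0x23] = 02 c3 38

[0] 0x16->0x08 len=7 : 53 13 8e 75 5a a6 59
[1] 0x1e->0x10 len=3 : 8f c3 38
[2] 0x1d->0x05 len=4 : d8 8f c3 38
[3] 0x07->0x22 len=2 : c3 38
query mem[0x15]=0x02, mem[0x11]=0xc3, mem[0x23]=0x38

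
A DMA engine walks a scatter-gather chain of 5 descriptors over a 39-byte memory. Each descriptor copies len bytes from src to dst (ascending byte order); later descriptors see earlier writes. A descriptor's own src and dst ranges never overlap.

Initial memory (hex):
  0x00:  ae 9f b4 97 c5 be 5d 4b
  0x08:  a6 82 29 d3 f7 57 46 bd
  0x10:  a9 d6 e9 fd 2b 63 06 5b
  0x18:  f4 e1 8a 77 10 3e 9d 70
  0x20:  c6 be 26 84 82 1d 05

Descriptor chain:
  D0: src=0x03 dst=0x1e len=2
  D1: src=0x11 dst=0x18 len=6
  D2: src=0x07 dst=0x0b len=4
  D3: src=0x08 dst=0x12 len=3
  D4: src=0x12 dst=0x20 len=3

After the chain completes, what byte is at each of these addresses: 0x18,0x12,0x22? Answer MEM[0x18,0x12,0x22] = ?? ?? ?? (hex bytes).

D0: mem[0x1e..0x1f] <- [97 c5]
D1: mem[0x18..0x1d] <- [d6 e9 fd 2b 63 06]
D2: mem[0x0b..0x0e] <- [4b a6 82 29]
D3: mem[0x12..0x14] <- [a6 82 29]
D4: mem[0x20..0x22] <- [a6 82 29]
query mem[0x18]=0xd6, mem[0x12]=0xa6, mem[0x22]=0x29

MEM[0x18,0x12,0x22] = d6 a6 29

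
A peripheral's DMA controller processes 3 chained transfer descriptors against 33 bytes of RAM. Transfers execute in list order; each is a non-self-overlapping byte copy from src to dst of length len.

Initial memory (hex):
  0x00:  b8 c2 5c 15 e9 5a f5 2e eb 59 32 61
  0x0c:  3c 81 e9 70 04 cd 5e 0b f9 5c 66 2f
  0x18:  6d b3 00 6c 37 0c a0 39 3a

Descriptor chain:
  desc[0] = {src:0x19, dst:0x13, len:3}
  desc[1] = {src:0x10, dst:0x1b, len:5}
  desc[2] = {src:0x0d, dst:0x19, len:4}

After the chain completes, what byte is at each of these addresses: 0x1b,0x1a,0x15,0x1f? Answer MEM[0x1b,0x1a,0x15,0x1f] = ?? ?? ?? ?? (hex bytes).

MEM[0x1b,0x1a,0x15,0x1f] = 70 e9 6c 00

D0: mem[0x13..0x15] <- [b3 00 6c]
D1: mem[0x1b..0x1f] <- [04 cd 5e b3 00]
D2: mem[0x19..0x1c] <- [81 e9 70 04]
query mem[0x1b]=0x70, mem[0x1a]=0xe9, mem[0x15]=0x6c, mem[0x1f]=0x00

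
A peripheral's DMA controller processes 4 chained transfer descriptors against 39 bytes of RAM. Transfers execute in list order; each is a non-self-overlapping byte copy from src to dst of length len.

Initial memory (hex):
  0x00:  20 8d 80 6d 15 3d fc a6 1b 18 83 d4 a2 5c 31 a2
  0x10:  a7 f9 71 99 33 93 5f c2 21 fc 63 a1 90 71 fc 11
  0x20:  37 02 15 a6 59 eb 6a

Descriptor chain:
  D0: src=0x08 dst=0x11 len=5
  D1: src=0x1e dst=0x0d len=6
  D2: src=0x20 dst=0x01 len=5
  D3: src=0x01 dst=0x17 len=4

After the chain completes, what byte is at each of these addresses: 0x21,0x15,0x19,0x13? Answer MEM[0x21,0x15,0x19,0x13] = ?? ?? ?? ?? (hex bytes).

MEM[0x21,0x15,0x19,0x13] = 02 a2 15 83

[0] 0x08->0x11 len=5 : 1b 18 83 d4 a2
[1] 0x1e->0x0d len=6 : fc 11 37 02 15 a6
[2] 0x20->0x01 len=5 : 37 02 15 a6 59
[3] 0x01->0x17 len=4 : 37 02 15 a6
query mem[0x21]=0x02, mem[0x15]=0xa2, mem[0x19]=0x15, mem[0x13]=0x83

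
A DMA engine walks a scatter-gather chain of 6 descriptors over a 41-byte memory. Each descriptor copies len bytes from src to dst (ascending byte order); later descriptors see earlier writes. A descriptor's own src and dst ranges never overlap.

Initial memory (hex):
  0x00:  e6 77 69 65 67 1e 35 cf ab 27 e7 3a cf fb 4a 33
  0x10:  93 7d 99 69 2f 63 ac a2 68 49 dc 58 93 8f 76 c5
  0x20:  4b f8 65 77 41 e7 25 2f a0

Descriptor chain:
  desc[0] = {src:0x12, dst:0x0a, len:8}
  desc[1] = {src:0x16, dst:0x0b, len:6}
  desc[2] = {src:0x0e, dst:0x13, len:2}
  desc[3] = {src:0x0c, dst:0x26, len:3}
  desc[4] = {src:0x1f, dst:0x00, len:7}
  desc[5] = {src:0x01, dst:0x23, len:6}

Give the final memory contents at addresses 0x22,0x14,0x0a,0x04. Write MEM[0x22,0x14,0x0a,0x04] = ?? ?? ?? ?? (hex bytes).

  after D0: wrote 8B at 0x0a = 99692f63aca26849
  after D1: wrote 6B at 0x0b = aca26849dc58
  after D2: wrote 2B at 0x13 = 49dc
  after D3: wrote 3B at 0x26 = a26849
  after D4: wrote 7B at 0x00 = c54bf8657741e7
  after D5: wrote 6B at 0x23 = 4bf8657741e7
query mem[0x22]=0x65, mem[0x14]=0xdc, mem[0x0a]=0x99, mem[0x04]=0x77

MEM[0x22,0x14,0x0a,0x04] = 65 dc 99 77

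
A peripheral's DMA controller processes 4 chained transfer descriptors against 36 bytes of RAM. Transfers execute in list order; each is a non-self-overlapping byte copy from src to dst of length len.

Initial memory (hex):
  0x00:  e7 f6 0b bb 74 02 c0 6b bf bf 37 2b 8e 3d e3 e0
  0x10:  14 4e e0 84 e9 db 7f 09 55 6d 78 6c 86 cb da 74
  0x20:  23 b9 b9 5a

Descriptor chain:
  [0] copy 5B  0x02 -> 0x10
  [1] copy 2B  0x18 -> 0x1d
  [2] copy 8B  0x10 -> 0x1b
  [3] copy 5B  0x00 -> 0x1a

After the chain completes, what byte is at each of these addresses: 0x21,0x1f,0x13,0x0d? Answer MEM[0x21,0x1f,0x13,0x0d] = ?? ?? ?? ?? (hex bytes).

MEM[0x21,0x1f,0x13,0x0d] = 7f c0 02 3d

[0] 0x02->0x10 len=5 : 0b bb 74 02 c0
[1] 0x18->0x1d len=2 : 55 6d
[2] 0x10->0x1b len=8 : 0b bb 74 02 c0 db 7f 09
[3] 0x00->0x1a len=5 : e7 f6 0b bb 74
query mem[0x21]=0x7f, mem[0x1f]=0xc0, mem[0x13]=0x02, mem[0x0d]=0x3d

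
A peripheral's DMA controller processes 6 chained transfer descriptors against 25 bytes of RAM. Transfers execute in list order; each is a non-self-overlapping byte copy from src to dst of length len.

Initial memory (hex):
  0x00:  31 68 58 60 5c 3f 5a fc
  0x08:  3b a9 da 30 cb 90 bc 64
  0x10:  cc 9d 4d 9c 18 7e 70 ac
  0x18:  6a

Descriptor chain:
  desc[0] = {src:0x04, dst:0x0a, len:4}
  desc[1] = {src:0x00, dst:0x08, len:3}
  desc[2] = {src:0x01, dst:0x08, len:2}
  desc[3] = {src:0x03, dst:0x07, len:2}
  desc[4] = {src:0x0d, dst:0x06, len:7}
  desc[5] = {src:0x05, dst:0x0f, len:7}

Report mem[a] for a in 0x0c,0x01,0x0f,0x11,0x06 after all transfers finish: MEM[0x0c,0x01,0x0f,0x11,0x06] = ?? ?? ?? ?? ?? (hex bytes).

  after D0: wrote 4B at 0x0a = 5c3f5afc
  after D1: wrote 3B at 0x08 = 316858
  after D2: wrote 2B at 0x08 = 6858
  after D3: wrote 2B at 0x07 = 605c
  after D4: wrote 7B at 0x06 = fcbc64cc9d4d9c
  after D5: wrote 7B at 0x0f = 3ffcbc64cc9d4d
query mem[0x0c]=0x9c, mem[0x01]=0x68, mem[0x0f]=0x3f, mem[0x11]=0xbc, mem[0x06]=0xfc

MEM[0x0c,0x01,0x0f,0x11,0x06] = 9c 68 3f bc fc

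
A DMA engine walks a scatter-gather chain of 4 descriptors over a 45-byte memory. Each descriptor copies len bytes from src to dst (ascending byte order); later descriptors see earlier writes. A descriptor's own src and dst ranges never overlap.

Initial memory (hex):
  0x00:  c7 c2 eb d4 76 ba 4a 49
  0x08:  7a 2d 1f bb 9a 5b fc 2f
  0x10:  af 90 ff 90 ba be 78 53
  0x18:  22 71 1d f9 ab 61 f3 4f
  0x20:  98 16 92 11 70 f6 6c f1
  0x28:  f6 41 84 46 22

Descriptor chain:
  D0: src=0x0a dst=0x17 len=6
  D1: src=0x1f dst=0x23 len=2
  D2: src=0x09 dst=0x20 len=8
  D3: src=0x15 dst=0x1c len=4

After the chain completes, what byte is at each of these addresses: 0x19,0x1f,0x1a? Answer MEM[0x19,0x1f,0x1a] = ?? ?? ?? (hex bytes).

[0] 0x0a->0x17 len=6 : 1f bb 9a 5b fc 2f
[1] 0x1f->0x23 len=2 : 4f 98
[2] 0x09->0x20 len=8 : 2d 1f bb 9a 5b fc 2f af
[3] 0x15->0x1c len=4 : be 78 1f bb
query mem[0x19]=0x9a, mem[0x1f]=0xbb, mem[0x1a]=0x5b

MEM[0x19,0x1f,0x1a] = 9a bb 5b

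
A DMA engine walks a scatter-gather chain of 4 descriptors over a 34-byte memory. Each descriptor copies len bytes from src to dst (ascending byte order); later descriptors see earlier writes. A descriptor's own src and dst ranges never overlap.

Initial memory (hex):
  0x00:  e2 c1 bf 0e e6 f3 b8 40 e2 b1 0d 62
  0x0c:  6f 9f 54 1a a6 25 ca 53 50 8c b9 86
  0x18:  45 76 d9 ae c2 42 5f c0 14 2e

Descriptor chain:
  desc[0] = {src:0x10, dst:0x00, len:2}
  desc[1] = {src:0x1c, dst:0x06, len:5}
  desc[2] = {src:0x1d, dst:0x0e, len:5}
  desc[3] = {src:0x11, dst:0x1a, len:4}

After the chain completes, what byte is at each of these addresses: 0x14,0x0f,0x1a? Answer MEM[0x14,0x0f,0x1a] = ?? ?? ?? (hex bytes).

MEM[0x14,0x0f,0x1a] = 50 5f 14

D0: mem[0x00..0x01] <- [a6 25]
D1: mem[0x06..0x0a] <- [c2 42 5f c0 14]
D2: mem[0x0e..0x12] <- [42 5f c0 14 2e]
D3: mem[0x1a..0x1d] <- [14 2e 53 50]
query mem[0x14]=0x50, mem[0x0f]=0x5f, mem[0x1a]=0x14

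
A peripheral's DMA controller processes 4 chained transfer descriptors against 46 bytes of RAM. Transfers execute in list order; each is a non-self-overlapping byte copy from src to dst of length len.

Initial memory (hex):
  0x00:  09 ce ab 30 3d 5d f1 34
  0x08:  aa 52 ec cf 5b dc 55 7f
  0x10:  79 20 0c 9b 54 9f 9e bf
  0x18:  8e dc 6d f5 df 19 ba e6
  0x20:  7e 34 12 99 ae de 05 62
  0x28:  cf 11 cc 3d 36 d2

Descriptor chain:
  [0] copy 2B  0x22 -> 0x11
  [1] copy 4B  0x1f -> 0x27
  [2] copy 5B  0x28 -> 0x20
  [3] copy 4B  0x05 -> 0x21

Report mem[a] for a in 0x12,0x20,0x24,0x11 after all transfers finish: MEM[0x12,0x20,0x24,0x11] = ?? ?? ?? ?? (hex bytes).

[0] 0x22->0x11 len=2 : 12 99
[1] 0x1f->0x27 len=4 : e6 7e 34 12
[2] 0x28->0x20 len=5 : 7e 34 12 3d 36
[3] 0x05->0x21 len=4 : 5d f1 34 aa
query mem[0x12]=0x99, mem[0x20]=0x7e, mem[0x24]=0xaa, mem[0x11]=0x12

MEM[0x12,0x20,0x24,0x11] = 99 7e aa 12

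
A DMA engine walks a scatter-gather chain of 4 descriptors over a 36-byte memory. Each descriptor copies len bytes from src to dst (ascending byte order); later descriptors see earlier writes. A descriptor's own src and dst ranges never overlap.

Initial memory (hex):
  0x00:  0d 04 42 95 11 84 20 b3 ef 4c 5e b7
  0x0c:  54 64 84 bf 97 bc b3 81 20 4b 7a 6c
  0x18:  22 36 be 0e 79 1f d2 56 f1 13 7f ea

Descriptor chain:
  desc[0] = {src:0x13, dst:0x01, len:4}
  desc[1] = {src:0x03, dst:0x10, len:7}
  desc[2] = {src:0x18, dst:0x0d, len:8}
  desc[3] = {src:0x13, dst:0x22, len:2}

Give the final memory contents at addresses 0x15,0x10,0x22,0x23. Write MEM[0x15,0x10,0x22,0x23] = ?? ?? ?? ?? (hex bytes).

MEM[0x15,0x10,0x22,0x23] = ef 0e d2 56

#0 dst[0x01+4] := {0x81,0x20,0x4b,0x7a}
#1 dst[0x10+7] := {0x4b,0x7a,0x84,0x20,0xb3,0xef,0x4c}
#2 dst[0x0d+8] := {0x22,0x36,0xbe,0x0e,0x79,0x1f,0xd2,0x56}
#3 dst[0x22+2] := {0xd2,0x56}
query mem[0x15]=0xef, mem[0x10]=0x0e, mem[0x22]=0xd2, mem[0x23]=0x56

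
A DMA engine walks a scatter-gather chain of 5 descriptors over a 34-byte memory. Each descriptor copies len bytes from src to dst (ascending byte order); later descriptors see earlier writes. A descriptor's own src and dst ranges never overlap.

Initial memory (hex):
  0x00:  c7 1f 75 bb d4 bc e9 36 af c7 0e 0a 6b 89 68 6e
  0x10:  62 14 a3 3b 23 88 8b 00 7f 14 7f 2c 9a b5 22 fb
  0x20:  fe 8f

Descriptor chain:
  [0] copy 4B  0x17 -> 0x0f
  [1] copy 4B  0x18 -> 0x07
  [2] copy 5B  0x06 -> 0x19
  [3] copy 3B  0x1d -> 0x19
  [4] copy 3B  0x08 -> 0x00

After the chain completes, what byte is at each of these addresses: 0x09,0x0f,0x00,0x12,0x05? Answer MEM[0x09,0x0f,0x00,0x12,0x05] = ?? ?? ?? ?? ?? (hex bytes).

[0] 0x17->0x0f len=4 : 00 7f 14 7f
[1] 0x18->0x07 len=4 : 7f 14 7f 2c
[2] 0x06->0x19 len=5 : e9 7f 14 7f 2c
[3] 0x1d->0x19 len=3 : 2c 22 fb
[4] 0x08->0x00 len=3 : 14 7f 2c
query mem[0x09]=0x7f, mem[0x0f]=0x00, mem[0x00]=0x14, mem[0x12]=0x7f, mem[0x05]=0xbc

MEM[0x09,0x0f,0x00,0x12,0x05] = 7f 00 14 7f bc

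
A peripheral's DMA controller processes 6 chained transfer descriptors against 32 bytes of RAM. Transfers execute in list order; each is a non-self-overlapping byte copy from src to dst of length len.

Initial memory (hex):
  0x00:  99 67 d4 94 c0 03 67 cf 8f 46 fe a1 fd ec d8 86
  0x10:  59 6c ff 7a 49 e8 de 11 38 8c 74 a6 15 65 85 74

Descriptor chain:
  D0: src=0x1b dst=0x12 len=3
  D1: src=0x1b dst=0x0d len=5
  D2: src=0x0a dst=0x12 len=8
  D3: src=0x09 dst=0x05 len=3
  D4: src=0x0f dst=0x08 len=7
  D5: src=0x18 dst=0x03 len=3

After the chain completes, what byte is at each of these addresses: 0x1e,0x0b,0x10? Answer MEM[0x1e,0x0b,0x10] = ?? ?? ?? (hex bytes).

  after D0: wrote 3B at 0x12 = a61565
  after D1: wrote 5B at 0x0d = a615658574
  after D2: wrote 8B at 0x12 = fea1fda615658574
  after D3: wrote 3B at 0x05 = 46fea1
  after D4: wrote 7B at 0x08 = 658574fea1fda6
  after D5: wrote 3B at 0x03 = 857474
query mem[0x1e]=0x85, mem[0x0b]=0xfe, mem[0x10]=0x85

MEM[0x1e,0x0b,0x10] = 85 fe 85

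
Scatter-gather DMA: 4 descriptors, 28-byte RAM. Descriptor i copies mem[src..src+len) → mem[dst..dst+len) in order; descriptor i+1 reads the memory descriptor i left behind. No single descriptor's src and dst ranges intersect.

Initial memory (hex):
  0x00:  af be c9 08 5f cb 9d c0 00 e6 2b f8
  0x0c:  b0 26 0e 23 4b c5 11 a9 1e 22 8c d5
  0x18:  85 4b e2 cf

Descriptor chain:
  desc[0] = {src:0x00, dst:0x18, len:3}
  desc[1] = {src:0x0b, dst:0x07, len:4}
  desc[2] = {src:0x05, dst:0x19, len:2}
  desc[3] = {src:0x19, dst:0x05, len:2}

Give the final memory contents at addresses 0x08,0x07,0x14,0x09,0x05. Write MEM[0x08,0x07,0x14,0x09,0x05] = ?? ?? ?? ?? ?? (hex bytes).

MEM[0x08,0x07,0x14,0x09,0x05] = b0 f8 1e 26 cb

[0] 0x00->0x18 len=3 : af be c9
[1] 0x0b->0x07 len=4 : f8 b0 26 0e
[2] 0x05->0x19 len=2 : cb 9d
[3] 0x19->0x05 len=2 : cb 9d
query mem[0x08]=0xb0, mem[0x07]=0xf8, mem[0x14]=0x1e, mem[0x09]=0x26, mem[0x05]=0xcb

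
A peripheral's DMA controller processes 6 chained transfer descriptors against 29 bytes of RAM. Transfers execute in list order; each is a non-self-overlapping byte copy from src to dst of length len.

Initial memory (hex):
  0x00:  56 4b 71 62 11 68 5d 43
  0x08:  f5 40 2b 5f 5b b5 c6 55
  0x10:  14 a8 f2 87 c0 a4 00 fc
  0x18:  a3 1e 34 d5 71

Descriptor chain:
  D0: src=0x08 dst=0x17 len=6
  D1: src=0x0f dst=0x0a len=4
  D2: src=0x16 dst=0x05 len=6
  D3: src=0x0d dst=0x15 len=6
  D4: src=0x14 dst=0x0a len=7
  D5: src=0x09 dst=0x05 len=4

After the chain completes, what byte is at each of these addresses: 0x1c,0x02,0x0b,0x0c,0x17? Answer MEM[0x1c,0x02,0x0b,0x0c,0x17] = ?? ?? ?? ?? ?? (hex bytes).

D0: mem[0x17..0x1c] <- [f5 40 2b 5f 5b b5]
D1: mem[0x0a..0x0d] <- [55 14 a8 f2]
D2: mem[0x05..0x0a] <- [00 f5 40 2b 5f 5b]
D3: mem[0x15..0x1a] <- [f2 c6 55 14 a8 f2]
D4: mem[0x0a..0x10] <- [c0 f2 c6 55 14 a8 f2]
D5: mem[0x05..0x08] <- [5f c0 f2 c6]
query mem[0x1c]=0xb5, mem[0x02]=0x71, mem[0x0b]=0xf2, mem[0x0c]=0xc6, mem[0x17]=0x55

MEM[0x1c,0x02,0x0b,0x0c,0x17] = b5 71 f2 c6 55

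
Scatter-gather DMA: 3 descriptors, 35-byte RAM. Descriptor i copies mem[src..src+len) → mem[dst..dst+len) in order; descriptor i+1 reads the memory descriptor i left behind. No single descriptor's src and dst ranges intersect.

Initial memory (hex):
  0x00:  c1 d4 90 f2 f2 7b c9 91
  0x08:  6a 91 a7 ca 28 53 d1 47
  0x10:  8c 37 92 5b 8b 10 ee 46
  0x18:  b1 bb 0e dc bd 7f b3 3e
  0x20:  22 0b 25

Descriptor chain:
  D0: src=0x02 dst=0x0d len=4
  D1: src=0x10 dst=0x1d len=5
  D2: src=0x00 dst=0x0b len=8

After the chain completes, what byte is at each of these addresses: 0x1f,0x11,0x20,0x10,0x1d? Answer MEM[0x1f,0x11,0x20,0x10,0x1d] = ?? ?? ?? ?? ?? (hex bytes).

[0] 0x02->0x0d len=4 : 90 f2 f2 7b
[1] 0x10->0x1d len=5 : 7b 37 92 5b 8b
[2] 0x00->0x0b len=8 : c1 d4 90 f2 f2 7b c9 91
query mem[0x1f]=0x92, mem[0x11]=0xc9, mem[0x20]=0x5b, mem[0x10]=0x7b, mem[0x1d]=0x7b

MEM[0x1f,0x11,0x20,0x10,0x1d] = 92 c9 5b 7b 7b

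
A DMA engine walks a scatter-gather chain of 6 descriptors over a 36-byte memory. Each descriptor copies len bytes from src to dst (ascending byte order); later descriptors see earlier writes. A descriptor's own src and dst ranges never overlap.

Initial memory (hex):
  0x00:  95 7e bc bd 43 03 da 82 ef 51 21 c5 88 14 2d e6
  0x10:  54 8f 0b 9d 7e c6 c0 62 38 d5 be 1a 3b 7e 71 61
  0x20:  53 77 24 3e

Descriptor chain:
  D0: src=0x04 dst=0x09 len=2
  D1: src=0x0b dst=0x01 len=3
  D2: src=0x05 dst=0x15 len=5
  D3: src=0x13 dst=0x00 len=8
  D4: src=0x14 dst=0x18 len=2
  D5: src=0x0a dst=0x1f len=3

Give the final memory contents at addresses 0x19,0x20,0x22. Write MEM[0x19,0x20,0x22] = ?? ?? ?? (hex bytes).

MEM[0x19,0x20,0x22] = 03 c5 24

[0] 0x04->0x09 len=2 : 43 03
[1] 0x0b->0x01 len=3 : c5 88 14
[2] 0x05->0x15 len=5 : 03 da 82 ef 43
[3] 0x13->0x00 len=8 : 9d 7e 03 da 82 ef 43 be
[4] 0x14->0x18 len=2 : 7e 03
[5] 0x0a->0x1f len=3 : 03 c5 88
query mem[0x19]=0x03, mem[0x20]=0xc5, mem[0x22]=0x24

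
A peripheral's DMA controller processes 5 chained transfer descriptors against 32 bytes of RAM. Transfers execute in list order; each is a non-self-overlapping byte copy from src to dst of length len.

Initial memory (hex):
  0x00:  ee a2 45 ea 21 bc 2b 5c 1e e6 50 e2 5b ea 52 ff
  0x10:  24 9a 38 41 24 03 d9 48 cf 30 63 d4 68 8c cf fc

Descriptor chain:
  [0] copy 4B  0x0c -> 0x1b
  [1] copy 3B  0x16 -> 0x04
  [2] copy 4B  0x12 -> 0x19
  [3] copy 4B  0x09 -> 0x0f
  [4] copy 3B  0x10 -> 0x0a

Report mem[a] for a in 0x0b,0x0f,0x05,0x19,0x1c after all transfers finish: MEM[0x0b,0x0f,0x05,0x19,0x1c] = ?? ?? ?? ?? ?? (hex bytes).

D0: mem[0x1b..0x1e] <- [5b ea 52 ff]
D1: mem[0x04..0x06] <- [d9 48 cf]
D2: mem[0x19..0x1c] <- [38 41 24 03]
D3: mem[0x0f..0x12] <- [e6 50 e2 5b]
D4: mem[0x0a..0x0c] <- [50 e2 5b]
query mem[0x0b]=0xe2, mem[0x0f]=0xe6, mem[0x05]=0x48, mem[0x19]=0x38, mem[0x1c]=0x03

MEM[0x0b,0x0f,0x05,0x19,0x1c] = e2 e6 48 38 03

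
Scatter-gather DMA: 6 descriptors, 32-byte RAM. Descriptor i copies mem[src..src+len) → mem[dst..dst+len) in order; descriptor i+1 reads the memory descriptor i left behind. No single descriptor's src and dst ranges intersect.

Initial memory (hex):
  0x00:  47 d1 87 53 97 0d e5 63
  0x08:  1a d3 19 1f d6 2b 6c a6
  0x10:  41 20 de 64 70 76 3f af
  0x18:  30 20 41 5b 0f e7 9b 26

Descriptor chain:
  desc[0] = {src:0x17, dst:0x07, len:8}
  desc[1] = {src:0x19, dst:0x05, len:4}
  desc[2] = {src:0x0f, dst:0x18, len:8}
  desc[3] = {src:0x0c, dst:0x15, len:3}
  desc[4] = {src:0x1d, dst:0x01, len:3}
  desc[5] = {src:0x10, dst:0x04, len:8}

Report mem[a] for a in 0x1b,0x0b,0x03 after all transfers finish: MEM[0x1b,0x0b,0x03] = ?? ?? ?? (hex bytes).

MEM[0x1b,0x0b,0x03] = de 9b 3f

#0 dst[0x07+8] := {0xaf,0x30,0x20,0x41,0x5b,0x0f,0xe7,0x9b}
#1 dst[0x05+4] := {0x20,0x41,0x5b,0x0f}
#2 dst[0x18+8] := {0xa6,0x41,0x20,0xde,0x64,0x70,0x76,0x3f}
#3 dst[0x15+3] := {0x0f,0xe7,0x9b}
#4 dst[0x01+3] := {0x70,0x76,0x3f}
#5 dst[0x04+8] := {0x41,0x20,0xde,0x64,0x70,0x0f,0xe7,0x9b}
query mem[0x1b]=0xde, mem[0x0b]=0x9b, mem[0x03]=0x3f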